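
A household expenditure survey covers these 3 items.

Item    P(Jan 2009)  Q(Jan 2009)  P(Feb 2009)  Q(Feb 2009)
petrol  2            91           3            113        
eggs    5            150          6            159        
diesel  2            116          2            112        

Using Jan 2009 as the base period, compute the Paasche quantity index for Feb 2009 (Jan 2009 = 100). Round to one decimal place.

108.0

Paasche quantity index uses current-period prices as weights.
ΣP(Feb 2009)·Q(Feb 2009) = 3×113 + 6×159 + 2×112 = 339 + 954 + 224 = 1517
ΣP(Feb 2009)·Q(Jan 2009) = 3×91 + 6×150 + 2×116 = 273 + 900 + 232 = 1405
Index = 1517 / 1405 × 100 = 107.9715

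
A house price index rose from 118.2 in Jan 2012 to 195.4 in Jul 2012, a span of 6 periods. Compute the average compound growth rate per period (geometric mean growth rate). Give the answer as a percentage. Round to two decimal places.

Growth factor = (195.4/118.2)^(1/6) = (1.653130)^(1/6) = 1.087388
Growth rate = 1.087388 − 1 = 0.087388 = 8.7388%

8.74%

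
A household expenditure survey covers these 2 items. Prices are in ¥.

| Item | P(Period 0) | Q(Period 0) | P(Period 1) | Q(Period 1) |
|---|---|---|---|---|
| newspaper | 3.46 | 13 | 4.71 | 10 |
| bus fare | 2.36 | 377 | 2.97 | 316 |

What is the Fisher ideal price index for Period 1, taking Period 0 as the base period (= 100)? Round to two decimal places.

Laspeyres component (base-period weights):
ΣP(Period 1)Q(Period 0) = 4.71×13 + 2.97×377 = 61.23 + 1119.69 = 1180.92
ΣP(Period 0)Q(Period 0) = 3.46×13 + 2.36×377 = 44.98 + 889.72 = 934.7
L = 1180.92 / 934.7 × 100 = 126.3421
Paasche component (current-period weights):
ΣP(Period 1)Q(Period 1) = 4.71×10 + 2.97×316 = 47.1 + 938.52 = 985.62
ΣP(Period 0)Q(Period 1) = 3.46×10 + 2.36×316 = 34.6 + 745.76 = 780.36
P = 985.62 / 780.36 × 100 = 126.3032
Fisher = √(L × P) = √(126.3421 × 126.3032) = 126.3227

126.32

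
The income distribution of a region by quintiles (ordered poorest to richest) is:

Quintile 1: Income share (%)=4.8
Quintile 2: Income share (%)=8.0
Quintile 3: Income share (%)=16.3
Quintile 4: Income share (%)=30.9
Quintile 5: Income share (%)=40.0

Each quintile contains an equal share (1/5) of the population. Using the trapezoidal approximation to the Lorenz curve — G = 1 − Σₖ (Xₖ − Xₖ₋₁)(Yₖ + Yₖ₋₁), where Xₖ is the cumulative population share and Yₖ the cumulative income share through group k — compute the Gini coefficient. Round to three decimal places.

Cumulative income shares Yₖ: 0.0480, 0.1280, 0.2910, 0.6000, 1.0000
Σ (Xₖ−Xₖ₋₁)(Yₖ+Yₖ₋₁) = (1/5)(0.0480+0.0000) + (1/5)(0.1280+0.0480) + (1/5)(0.2910+0.1280) + (1/5)(0.6000+0.2910) + (1/5)(1.0000+0.6000)
  = 0.0096 + 0.0352 + 0.0838 + 0.1782 + 0.3200 = 0.6268
G = 1 − 0.6268 = 0.3732

0.373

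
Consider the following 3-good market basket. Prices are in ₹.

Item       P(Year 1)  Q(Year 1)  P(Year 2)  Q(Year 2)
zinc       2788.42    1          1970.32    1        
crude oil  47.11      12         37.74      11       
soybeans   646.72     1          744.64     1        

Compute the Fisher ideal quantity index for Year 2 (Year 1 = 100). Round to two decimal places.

Laspeyres component (base-period weights):
ΣP(Year 1)Q(Year 2) = 2788.42×1 + 47.11×11 + 646.72×1 = 2788.42 + 518.21 + 646.72 = 3953.35
ΣP(Year 1)Q(Year 1) = 2788.42×1 + 47.11×12 + 646.72×1 = 2788.42 + 565.32 + 646.72 = 4000.46
L = 3953.35 / 4000.46 × 100 = 98.8224
Paasche component (current-period weights):
ΣP(Year 2)Q(Year 2) = 1970.32×1 + 37.74×11 + 744.64×1 = 1970.32 + 415.14 + 744.64 = 3130.1
ΣP(Year 2)Q(Year 1) = 1970.32×1 + 37.74×12 + 744.64×1 = 1970.32 + 452.88 + 744.64 = 3167.84
P = 3130.1 / 3167.84 × 100 = 98.8087
Fisher = √(L × P) = √(98.8224 × 98.8087) = 98.8155

98.82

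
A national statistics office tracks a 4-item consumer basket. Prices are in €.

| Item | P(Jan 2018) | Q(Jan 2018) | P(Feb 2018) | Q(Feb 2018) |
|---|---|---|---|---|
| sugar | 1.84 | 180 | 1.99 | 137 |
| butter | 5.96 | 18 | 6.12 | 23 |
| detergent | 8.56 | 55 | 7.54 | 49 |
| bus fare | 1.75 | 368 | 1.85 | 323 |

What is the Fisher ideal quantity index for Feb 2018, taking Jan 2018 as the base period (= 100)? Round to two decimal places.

Laspeyres component (base-period weights):
ΣP(Jan 2018)Q(Feb 2018) = 1.84×137 + 5.96×23 + 8.56×49 + 1.75×323 = 252.08 + 137.08 + 419.44 + 565.25 = 1373.85
ΣP(Jan 2018)Q(Jan 2018) = 1.84×180 + 5.96×18 + 8.56×55 + 1.75×368 = 331.2 + 107.28 + 470.8 + 644 = 1553.28
L = 1373.85 / 1553.28 × 100 = 88.4483
Paasche component (current-period weights):
ΣP(Feb 2018)Q(Feb 2018) = 1.99×137 + 6.12×23 + 7.54×49 + 1.85×323 = 272.63 + 140.76 + 369.46 + 597.55 = 1380.4
ΣP(Feb 2018)Q(Jan 2018) = 1.99×180 + 6.12×18 + 7.54×55 + 1.85×368 = 358.2 + 110.16 + 414.7 + 680.8 = 1563.86
P = 1380.4 / 1563.86 × 100 = 88.2688
Fisher = √(L × P) = √(88.4483 × 88.2688) = 88.3585

88.36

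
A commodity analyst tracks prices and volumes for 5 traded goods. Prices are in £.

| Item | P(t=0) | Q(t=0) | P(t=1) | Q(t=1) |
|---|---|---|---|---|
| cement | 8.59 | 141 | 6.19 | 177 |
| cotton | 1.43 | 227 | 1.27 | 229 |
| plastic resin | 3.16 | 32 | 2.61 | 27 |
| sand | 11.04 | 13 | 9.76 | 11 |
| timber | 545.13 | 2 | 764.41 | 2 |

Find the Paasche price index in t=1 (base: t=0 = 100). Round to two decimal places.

Paasche price index uses current-period quantities as weights.
ΣP(t=1)·Q(t=1) = 6.19×177 + 1.27×229 + 2.61×27 + 9.76×11 + 764.41×2 = 1095.63 + 290.83 + 70.47 + 107.36 + 1528.82 = 3093.11
ΣP(t=0)·Q(t=1) = 8.59×177 + 1.43×229 + 3.16×27 + 11.04×11 + 545.13×2 = 1520.43 + 327.47 + 85.32 + 121.44 + 1090.26 = 3144.92
Index = 3093.11 / 3144.92 × 100 = 98.3526

98.35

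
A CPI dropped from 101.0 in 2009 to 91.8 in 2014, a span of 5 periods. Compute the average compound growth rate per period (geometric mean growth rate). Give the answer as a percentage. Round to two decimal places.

Growth factor = (91.8/101.0)^(1/5) = (0.908911)^(1/5) = 0.981080
Growth rate = 0.981080 − 1 = -0.018920 = -1.8920%

-1.89%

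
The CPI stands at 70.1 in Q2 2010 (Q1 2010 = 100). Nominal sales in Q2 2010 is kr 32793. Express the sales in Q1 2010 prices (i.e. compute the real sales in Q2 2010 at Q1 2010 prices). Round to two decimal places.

Real = Nominal ÷ (Index/100) = 32793 ÷ (70.1/100)
     = 32793 ÷ 0.701 = 46780.3138

46780.31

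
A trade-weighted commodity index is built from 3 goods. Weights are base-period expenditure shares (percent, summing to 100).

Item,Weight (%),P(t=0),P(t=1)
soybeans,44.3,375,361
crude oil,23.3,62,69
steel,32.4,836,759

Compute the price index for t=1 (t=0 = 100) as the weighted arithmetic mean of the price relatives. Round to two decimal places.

97.99

soybeans: 44.3 × (361/375) = 44.3 × 0.962667 = 42.6461
crude oil: 23.3 × (69/62) = 23.3 × 1.112903 = 25.9306
steel: 32.4 × (759/836) = 32.4 × 0.907895 = 29.4158
Index = Σ wᵢ·(p₁ᵢ/p₀ᵢ) = 42.6461 + 25.9306 + 29.4158 = 97.9926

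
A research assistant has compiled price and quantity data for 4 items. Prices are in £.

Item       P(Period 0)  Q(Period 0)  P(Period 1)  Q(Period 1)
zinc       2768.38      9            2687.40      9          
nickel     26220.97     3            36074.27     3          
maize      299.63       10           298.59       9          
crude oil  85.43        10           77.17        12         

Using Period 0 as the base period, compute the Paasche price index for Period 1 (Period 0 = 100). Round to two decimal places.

126.77

Paasche price index uses current-period quantities as weights.
ΣP(Period 1)·Q(Period 1) = 2687.40×9 + 36074.27×3 + 298.59×9 + 77.17×12 = 24186.6 + 108222.81 + 2687.31 + 926.04 = 136022.76
ΣP(Period 0)·Q(Period 1) = 2768.38×9 + 26220.97×3 + 299.63×9 + 85.43×12 = 24915.42 + 78662.91 + 2696.67 + 1025.16 = 107300.16
Index = 136022.76 / 107300.16 × 100 = 126.7685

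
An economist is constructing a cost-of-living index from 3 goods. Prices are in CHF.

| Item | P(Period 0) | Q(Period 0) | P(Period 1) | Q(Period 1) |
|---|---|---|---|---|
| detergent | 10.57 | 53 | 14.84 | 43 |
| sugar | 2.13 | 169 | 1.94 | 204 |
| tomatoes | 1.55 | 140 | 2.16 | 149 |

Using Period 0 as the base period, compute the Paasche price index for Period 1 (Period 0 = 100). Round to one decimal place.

121.0

Paasche price index uses current-period quantities as weights.
ΣP(Period 1)·Q(Period 1) = 14.84×43 + 1.94×204 + 2.16×149 = 638.12 + 395.76 + 321.84 = 1355.72
ΣP(Period 0)·Q(Period 1) = 10.57×43 + 2.13×204 + 1.55×149 = 454.51 + 434.52 + 230.95 = 1119.98
Index = 1355.72 / 1119.98 × 100 = 121.0486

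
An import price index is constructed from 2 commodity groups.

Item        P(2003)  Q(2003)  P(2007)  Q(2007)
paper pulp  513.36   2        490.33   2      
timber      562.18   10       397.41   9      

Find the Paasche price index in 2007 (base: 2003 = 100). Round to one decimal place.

Paasche price index uses current-period quantities as weights.
ΣP(2007)·Q(2007) = 490.33×2 + 397.41×9 = 980.66 + 3576.69 = 4557.35
ΣP(2003)·Q(2007) = 513.36×2 + 562.18×9 = 1026.72 + 5059.62 = 6086.34
Index = 4557.35 / 6086.34 × 100 = 74.8783

74.9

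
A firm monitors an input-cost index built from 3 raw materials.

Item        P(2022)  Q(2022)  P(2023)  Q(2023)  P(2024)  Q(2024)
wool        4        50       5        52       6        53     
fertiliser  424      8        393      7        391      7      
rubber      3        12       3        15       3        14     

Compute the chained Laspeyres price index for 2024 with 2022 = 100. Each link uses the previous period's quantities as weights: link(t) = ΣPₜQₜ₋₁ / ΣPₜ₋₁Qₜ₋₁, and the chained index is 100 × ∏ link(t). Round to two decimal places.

Link 2022→2023:
ΣP(2023)Q(2022) = 5×50 + 393×8 + 3×12 = 250 + 3144 + 36 = 3430
ΣP(2022)Q(2022) = 4×50 + 424×8 + 3×12 = 200 + 3392 + 36 = 3628
link = 3430/3628 = 0.945424
Link 2023→2024:
ΣP(2024)Q(2023) = 6×52 + 391×7 + 3×15 = 312 + 2737 + 45 = 3094
ΣP(2023)Q(2023) = 5×52 + 393×7 + 3×15 = 260 + 2751 + 45 = 3056
link = 3094/3056 = 1.012435
Chained index = 100 × 0.945424 × 1.012435 = 95.7180

95.72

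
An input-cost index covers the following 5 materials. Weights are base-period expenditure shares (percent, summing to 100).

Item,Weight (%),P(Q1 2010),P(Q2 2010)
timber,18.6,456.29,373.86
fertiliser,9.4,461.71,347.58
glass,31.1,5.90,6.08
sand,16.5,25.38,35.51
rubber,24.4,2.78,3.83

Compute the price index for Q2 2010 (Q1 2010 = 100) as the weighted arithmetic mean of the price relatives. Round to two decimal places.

111.07

timber: 18.6 × (373.86/456.29) = 18.6 × 0.819347 = 15.2399
fertiliser: 9.4 × (347.58/461.71) = 9.4 × 0.752810 = 7.0764
glass: 31.1 × (6.08/5.90) = 31.1 × 1.030508 = 32.0488
sand: 16.5 × (35.51/25.38) = 16.5 × 1.399133 = 23.0857
rubber: 24.4 × (3.83/2.78) = 24.4 × 1.377698 = 33.6158
Index = Σ wᵢ·(p₁ᵢ/p₀ᵢ) = 15.2399 + 7.0764 + 32.0488 + 23.0857 + 33.6158 = 111.0666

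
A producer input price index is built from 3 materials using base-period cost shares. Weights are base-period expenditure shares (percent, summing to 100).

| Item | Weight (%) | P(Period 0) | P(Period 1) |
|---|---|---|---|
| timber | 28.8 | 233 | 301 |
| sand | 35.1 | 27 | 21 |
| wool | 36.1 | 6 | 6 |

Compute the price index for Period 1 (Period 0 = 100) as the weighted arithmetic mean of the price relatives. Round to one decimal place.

timber: 28.8 × (301/233) = 28.8 × 1.291845 = 37.2052
sand: 35.1 × (21/27) = 35.1 × 0.777778 = 27.3000
wool: 36.1 × (6/6) = 36.1 × 1.000000 = 36.1000
Index = Σ wᵢ·(p₁ᵢ/p₀ᵢ) = 37.2052 + 27.3000 + 36.1000 = 100.6052

100.6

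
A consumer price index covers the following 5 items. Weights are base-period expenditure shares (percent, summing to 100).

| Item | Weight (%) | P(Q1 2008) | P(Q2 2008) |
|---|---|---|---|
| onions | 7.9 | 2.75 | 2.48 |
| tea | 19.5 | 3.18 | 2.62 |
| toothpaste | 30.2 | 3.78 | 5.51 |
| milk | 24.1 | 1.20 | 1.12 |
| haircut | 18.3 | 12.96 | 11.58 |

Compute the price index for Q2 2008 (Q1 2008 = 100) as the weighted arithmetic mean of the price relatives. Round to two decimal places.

onions: 7.9 × (2.48/2.75) = 7.9 × 0.901818 = 7.1244
tea: 19.5 × (2.62/3.18) = 19.5 × 0.823899 = 16.0660
toothpaste: 30.2 × (5.51/3.78) = 30.2 × 1.457672 = 44.0217
milk: 24.1 × (1.12/1.20) = 24.1 × 0.933333 = 22.4933
haircut: 18.3 × (11.58/12.96) = 18.3 × 0.893519 = 16.3514
Index = Σ wᵢ·(p₁ᵢ/p₀ᵢ) = 7.1244 + 16.0660 + 44.0217 + 22.4933 + 16.3514 = 106.0568

106.06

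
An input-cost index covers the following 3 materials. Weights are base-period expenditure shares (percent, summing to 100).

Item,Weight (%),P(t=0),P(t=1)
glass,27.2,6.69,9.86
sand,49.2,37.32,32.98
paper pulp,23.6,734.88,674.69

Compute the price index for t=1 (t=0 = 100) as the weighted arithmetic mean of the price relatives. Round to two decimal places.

glass: 27.2 × (9.86/6.69) = 27.2 × 1.473842 = 40.0885
sand: 49.2 × (32.98/37.32) = 49.2 × 0.883708 = 43.4785
paper pulp: 23.6 × (674.69/734.88) = 23.6 × 0.918095 = 21.6671
Index = Σ wᵢ·(p₁ᵢ/p₀ᵢ) = 40.0885 + 43.4785 + 21.6671 = 105.2340

105.23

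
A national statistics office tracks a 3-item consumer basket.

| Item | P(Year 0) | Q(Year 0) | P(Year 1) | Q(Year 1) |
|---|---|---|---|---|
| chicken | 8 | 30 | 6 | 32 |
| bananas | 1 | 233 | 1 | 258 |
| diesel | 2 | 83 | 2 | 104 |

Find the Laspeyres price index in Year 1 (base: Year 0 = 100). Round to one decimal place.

90.6

Laspeyres price index uses base-period quantities as weights.
ΣP(Year 1)·Q(Year 0) = 6×30 + 1×233 + 2×83 = 180 + 233 + 166 = 579
ΣP(Year 0)·Q(Year 0) = 8×30 + 1×233 + 2×83 = 240 + 233 + 166 = 639
Index = 579 / 639 × 100 = 90.6103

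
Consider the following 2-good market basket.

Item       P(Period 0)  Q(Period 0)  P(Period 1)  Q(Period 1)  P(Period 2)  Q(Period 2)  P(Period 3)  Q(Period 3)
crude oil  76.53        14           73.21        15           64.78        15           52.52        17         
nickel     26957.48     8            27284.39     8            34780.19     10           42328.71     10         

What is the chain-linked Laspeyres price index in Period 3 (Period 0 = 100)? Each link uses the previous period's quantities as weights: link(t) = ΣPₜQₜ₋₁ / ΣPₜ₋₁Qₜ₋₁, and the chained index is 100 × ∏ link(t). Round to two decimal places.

Link Period 0→Period 1:
ΣP(Period 1)Q(Period 0) = 73.21×14 + 27284.39×8 = 1024.94 + 218275.12 = 219300.06
ΣP(Period 0)Q(Period 0) = 76.53×14 + 26957.48×8 = 1071.42 + 215659.84 = 216731.26
link = 219300.06/216731.26 = 1.011852
Link Period 1→Period 2:
ΣP(Period 2)Q(Period 1) = 64.78×15 + 34780.19×8 = 971.7 + 278241.52 = 279213.22
ΣP(Period 1)Q(Period 1) = 73.21×15 + 27284.39×8 = 1098.15 + 218275.12 = 219373.27
link = 279213.22/219373.27 = 1.272777
Link Period 2→Period 3:
ΣP(Period 3)Q(Period 2) = 52.52×15 + 42328.71×10 = 787.8 + 423287.1 = 424074.9
ΣP(Period 2)Q(Period 2) = 64.78×15 + 34780.19×10 = 971.7 + 347801.9 = 348773.6
link = 424074.9/348773.6 = 1.215903
Chained index = 100 × 1.011852 × 1.272777 × 1.215903 = 156.5916

156.59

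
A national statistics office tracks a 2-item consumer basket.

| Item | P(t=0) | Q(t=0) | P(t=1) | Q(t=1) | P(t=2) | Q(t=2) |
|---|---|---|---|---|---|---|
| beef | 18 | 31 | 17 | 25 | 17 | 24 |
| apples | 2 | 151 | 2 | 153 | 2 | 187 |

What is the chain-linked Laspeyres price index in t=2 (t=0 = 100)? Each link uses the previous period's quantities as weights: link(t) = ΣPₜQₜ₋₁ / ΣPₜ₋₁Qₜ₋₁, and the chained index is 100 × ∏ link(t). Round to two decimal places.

96.40

Link t=0→t=1:
ΣP(t=1)Q(t=0) = 17×31 + 2×151 = 527 + 302 = 829
ΣP(t=0)Q(t=0) = 18×31 + 2×151 = 558 + 302 = 860
link = 829/860 = 0.963953
Link t=1→t=2:
ΣP(t=2)Q(t=1) = 17×25 + 2×153 = 425 + 306 = 731
ΣP(t=1)Q(t=1) = 17×25 + 2×153 = 425 + 306 = 731
link = 731/731 = 1.000000
Chained index = 100 × 0.963953 × 1.000000 = 96.3953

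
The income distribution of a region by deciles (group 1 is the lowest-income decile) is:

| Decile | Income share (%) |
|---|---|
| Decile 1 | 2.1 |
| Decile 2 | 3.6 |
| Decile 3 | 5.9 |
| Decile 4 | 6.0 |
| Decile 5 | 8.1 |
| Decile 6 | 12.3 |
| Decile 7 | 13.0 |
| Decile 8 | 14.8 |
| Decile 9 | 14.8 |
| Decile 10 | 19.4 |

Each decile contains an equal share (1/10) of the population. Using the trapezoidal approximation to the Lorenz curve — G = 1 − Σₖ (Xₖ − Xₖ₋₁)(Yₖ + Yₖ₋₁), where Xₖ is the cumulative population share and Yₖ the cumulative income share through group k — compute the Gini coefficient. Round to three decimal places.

0.304

Cumulative income shares Yₖ: 0.0210, 0.0570, 0.1160, 0.1760, 0.2570, 0.3800, 0.5100, 0.6580, 0.8060, 1.0000
Σ (Xₖ−Xₖ₋₁)(Yₖ+Yₖ₋₁) = (1/10)(0.0210+0.0000) + (1/10)(0.0570+0.0210) + (1/10)(0.1160+0.0570) + (1/10)(0.1760+0.1160) + (1/10)(0.2570+0.1760) + (1/10)(0.3800+0.2570) + (1/10)(0.5100+0.3800) + (1/10)(0.6580+0.5100) + (1/10)(0.8060+0.6580) + (1/10)(1.0000+0.8060)
  = 0.0021 + 0.0078 + 0.0173 + 0.0292 + 0.0433 + 0.0637 + 0.0890 + 0.1168 + 0.1464 + 0.1806 = 0.6962
G = 1 − 0.6962 = 0.3038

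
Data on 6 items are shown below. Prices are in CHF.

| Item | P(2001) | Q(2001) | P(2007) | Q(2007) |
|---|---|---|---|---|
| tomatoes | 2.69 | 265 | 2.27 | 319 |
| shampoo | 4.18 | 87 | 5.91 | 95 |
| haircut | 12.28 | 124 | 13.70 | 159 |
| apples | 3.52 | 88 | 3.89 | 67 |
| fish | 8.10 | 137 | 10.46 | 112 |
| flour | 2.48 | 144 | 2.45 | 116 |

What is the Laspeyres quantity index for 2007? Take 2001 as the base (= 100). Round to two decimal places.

106.00

Laspeyres quantity index uses base-period prices as weights.
ΣP(2001)·Q(2007) = 2.69×319 + 4.18×95 + 12.28×159 + 3.52×67 + 8.10×112 + 2.48×116 = 858.11 + 397.1 + 1952.52 + 235.84 + 907.2 + 287.68 = 4638.45
ΣP(2001)·Q(2001) = 2.69×265 + 4.18×87 + 12.28×124 + 3.52×88 + 8.10×137 + 2.48×144 = 712.85 + 363.66 + 1522.72 + 309.76 + 1109.7 + 357.12 = 4375.81
Index = 4638.45 / 4375.81 × 100 = 106.0021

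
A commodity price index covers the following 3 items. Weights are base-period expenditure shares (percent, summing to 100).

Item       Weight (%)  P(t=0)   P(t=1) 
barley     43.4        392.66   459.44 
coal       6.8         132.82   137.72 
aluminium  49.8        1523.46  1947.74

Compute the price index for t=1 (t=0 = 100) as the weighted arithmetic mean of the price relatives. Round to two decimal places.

121.50

barley: 43.4 × (459.44/392.66) = 43.4 × 1.170071 = 50.7811
coal: 6.8 × (137.72/132.82) = 6.8 × 1.036892 = 7.0509
aluminium: 49.8 × (1947.74/1523.46) = 49.8 × 1.278498 = 63.6692
Index = Σ wᵢ·(p₁ᵢ/p₀ᵢ) = 50.7811 + 7.0509 + 63.6692 = 121.5011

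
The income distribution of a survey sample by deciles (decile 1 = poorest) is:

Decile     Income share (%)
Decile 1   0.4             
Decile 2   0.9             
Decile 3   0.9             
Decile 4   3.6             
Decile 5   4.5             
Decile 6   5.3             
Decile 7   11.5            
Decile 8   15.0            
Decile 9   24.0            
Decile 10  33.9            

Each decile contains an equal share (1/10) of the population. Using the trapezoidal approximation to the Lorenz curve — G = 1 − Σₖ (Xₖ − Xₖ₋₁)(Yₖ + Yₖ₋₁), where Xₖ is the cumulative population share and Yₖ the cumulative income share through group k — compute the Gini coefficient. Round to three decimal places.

0.558

Cumulative income shares Yₖ: 0.0040, 0.0130, 0.0220, 0.0580, 0.1030, 0.1560, 0.2710, 0.4210, 0.6610, 1.0000
Σ (Xₖ−Xₖ₋₁)(Yₖ+Yₖ₋₁) = (1/10)(0.0040+0.0000) + (1/10)(0.0130+0.0040) + (1/10)(0.0220+0.0130) + (1/10)(0.0580+0.0220) + (1/10)(0.1030+0.0580) + (1/10)(0.1560+0.1030) + (1/10)(0.2710+0.1560) + (1/10)(0.4210+0.2710) + (1/10)(0.6610+0.4210) + (1/10)(1.0000+0.6610)
  = 0.0004 + 0.0017 + 0.0035 + 0.0080 + 0.0161 + 0.0259 + 0.0427 + 0.0692 + 0.1082 + 0.1661 = 0.4418
G = 1 − 0.4418 = 0.5582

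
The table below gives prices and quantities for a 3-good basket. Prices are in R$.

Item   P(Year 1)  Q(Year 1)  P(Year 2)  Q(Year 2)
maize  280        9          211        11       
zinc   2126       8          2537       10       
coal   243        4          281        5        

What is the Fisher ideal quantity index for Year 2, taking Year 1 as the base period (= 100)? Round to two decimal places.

124.72

Laspeyres component (base-period weights):
ΣP(Year 1)Q(Year 2) = 280×11 + 2126×10 + 243×5 = 3080 + 21260 + 1215 = 25555
ΣP(Year 1)Q(Year 1) = 280×9 + 2126×8 + 243×4 = 2520 + 17008 + 972 = 20500
L = 25555 / 20500 × 100 = 124.6585
Paasche component (current-period weights):
ΣP(Year 2)Q(Year 2) = 211×11 + 2537×10 + 281×5 = 2321 + 25370 + 1405 = 29096
ΣP(Year 2)Q(Year 1) = 211×9 + 2537×8 + 281×4 = 1899 + 20296 + 1124 = 23319
P = 29096 / 23319 × 100 = 124.7738
Fisher = √(L × P) = √(124.6585 × 124.7738) = 124.7161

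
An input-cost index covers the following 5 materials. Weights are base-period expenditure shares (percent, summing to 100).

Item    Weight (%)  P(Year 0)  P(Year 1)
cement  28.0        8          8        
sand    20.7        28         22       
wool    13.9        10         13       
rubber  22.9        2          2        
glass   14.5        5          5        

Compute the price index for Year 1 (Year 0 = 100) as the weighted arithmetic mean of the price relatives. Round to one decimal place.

99.7

cement: 28.0 × (8/8) = 28.0 × 1.000000 = 28.0000
sand: 20.7 × (22/28) = 20.7 × 0.785714 = 16.2643
wool: 13.9 × (13/10) = 13.9 × 1.300000 = 18.0700
rubber: 22.9 × (2/2) = 22.9 × 1.000000 = 22.9000
glass: 14.5 × (5/5) = 14.5 × 1.000000 = 14.5000
Index = Σ wᵢ·(p₁ᵢ/p₀ᵢ) = 28.0000 + 16.2643 + 18.0700 + 22.9000 + 14.5000 = 99.7343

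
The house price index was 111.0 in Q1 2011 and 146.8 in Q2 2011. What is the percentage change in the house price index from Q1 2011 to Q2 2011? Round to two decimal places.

32.25%

Change = (146.8 − 111.0) / 111.0 × 100
       = 35.8 / 111.0 × 100 = 32.2523%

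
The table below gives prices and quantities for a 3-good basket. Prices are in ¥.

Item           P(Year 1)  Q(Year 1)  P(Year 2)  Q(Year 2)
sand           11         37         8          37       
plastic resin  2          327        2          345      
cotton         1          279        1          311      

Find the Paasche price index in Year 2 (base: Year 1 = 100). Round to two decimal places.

Paasche price index uses current-period quantities as weights.
ΣP(Year 2)·Q(Year 2) = 8×37 + 2×345 + 1×311 = 296 + 690 + 311 = 1297
ΣP(Year 1)·Q(Year 2) = 11×37 + 2×345 + 1×311 = 407 + 690 + 311 = 1408
Index = 1297 / 1408 × 100 = 92.1165

92.12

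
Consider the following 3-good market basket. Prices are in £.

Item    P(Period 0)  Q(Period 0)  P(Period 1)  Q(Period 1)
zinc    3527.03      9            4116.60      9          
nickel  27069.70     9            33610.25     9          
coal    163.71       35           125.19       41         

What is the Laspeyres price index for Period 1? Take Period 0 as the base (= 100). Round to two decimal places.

122.35

Laspeyres price index uses base-period quantities as weights.
ΣP(Period 1)·Q(Period 0) = 4116.60×9 + 33610.25×9 + 125.19×35 = 37049.4 + 302492.25 + 4381.65 = 343923.3
ΣP(Period 0)·Q(Period 0) = 3527.03×9 + 27069.70×9 + 163.71×35 = 31743.27 + 243627.3 + 5729.85 = 281100.42
Index = 343923.3 / 281100.42 × 100 = 122.3489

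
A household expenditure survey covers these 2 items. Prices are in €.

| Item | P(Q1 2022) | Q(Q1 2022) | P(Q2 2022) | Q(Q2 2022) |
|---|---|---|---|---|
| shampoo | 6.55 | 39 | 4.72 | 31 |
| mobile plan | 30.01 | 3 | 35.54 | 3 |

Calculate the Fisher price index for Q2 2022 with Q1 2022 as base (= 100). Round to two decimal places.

Laspeyres component (base-period weights):
ΣP(Q2 2022)Q(Q1 2022) = 4.72×39 + 35.54×3 = 184.08 + 106.62 = 290.7
ΣP(Q1 2022)Q(Q1 2022) = 6.55×39 + 30.01×3 = 255.45 + 90.03 = 345.48
L = 290.7 / 345.48 × 100 = 84.1438
Paasche component (current-period weights):
ΣP(Q2 2022)Q(Q2 2022) = 4.72×31 + 35.54×3 = 146.32 + 106.62 = 252.94
ΣP(Q1 2022)Q(Q2 2022) = 6.55×31 + 30.01×3 = 203.05 + 90.03 = 293.08
P = 252.94 / 293.08 × 100 = 86.3041
Fisher = √(L × P) = √(84.1438 × 86.3041) = 85.2171

85.22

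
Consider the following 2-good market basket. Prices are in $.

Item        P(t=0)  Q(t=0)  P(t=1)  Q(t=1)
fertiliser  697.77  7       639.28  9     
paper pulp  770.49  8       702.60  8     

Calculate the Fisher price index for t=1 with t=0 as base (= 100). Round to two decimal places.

Laspeyres component (base-period weights):
ΣP(t=1)Q(t=0) = 639.28×7 + 702.60×8 = 4474.96 + 5620.8 = 10095.76
ΣP(t=0)Q(t=0) = 697.77×7 + 770.49×8 = 4884.39 + 6163.92 = 11048.31
L = 10095.76 / 11048.31 × 100 = 91.3783
Paasche component (current-period weights):
ΣP(t=1)Q(t=1) = 639.28×9 + 702.60×8 = 5753.52 + 5620.8 = 11374.32
ΣP(t=0)Q(t=1) = 697.77×9 + 770.49×8 = 6279.93 + 6163.92 = 12443.85
P = 11374.32 / 12443.85 × 100 = 91.4052
Fisher = √(L × P) = √(91.3783 × 91.4052) = 91.3917

91.39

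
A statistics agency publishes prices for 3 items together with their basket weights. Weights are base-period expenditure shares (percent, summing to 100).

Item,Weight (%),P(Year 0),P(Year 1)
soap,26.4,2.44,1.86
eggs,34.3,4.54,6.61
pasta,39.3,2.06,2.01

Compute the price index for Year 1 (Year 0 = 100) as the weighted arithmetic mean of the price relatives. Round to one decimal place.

108.4

soap: 26.4 × (1.86/2.44) = 26.4 × 0.762295 = 20.1246
eggs: 34.3 × (6.61/4.54) = 34.3 × 1.455947 = 49.9390
pasta: 39.3 × (2.01/2.06) = 39.3 × 0.975728 = 38.3461
Index = Σ wᵢ·(p₁ᵢ/p₀ᵢ) = 20.1246 + 49.9390 + 38.3461 = 108.4097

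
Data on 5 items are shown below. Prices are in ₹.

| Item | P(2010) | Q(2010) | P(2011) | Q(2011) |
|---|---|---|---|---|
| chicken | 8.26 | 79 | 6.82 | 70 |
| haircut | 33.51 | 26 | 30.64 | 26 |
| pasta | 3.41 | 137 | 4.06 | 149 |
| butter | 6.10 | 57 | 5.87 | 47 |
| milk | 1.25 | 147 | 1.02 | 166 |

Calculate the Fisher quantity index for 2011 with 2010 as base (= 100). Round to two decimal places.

Laspeyres component (base-period weights):
ΣP(2010)Q(2011) = 8.26×70 + 33.51×26 + 3.41×149 + 6.10×47 + 1.25×166 = 578.2 + 871.26 + 508.09 + 286.7 + 207.5 = 2451.75
ΣP(2010)Q(2010) = 8.26×79 + 33.51×26 + 3.41×137 + 6.10×57 + 1.25×147 = 652.54 + 871.26 + 467.17 + 347.7 + 183.75 = 2522.42
L = 2451.75 / 2522.42 × 100 = 97.1983
Paasche component (current-period weights):
ΣP(2011)Q(2011) = 6.82×70 + 30.64×26 + 4.06×149 + 5.87×47 + 1.02×166 = 477.4 + 796.64 + 604.94 + 275.89 + 169.32 = 2324.19
ΣP(2011)Q(2010) = 6.82×79 + 30.64×26 + 4.06×137 + 5.87×57 + 1.02×147 = 538.78 + 796.64 + 556.22 + 334.59 + 149.94 = 2376.17
P = 2324.19 / 2376.17 × 100 = 97.8124
Fisher = √(L × P) = √(97.1983 × 97.8124) = 97.5049

97.50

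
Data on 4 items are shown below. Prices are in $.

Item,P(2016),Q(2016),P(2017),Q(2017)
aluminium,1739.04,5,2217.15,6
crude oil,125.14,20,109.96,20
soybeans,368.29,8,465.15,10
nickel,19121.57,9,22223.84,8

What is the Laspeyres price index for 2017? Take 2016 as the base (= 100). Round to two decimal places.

116.53

Laspeyres price index uses base-period quantities as weights.
ΣP(2017)·Q(2016) = 2217.15×5 + 109.96×20 + 465.15×8 + 22223.84×9 = 11085.75 + 2199.2 + 3721.2 + 200014.56 = 217020.71
ΣP(2016)·Q(2016) = 1739.04×5 + 125.14×20 + 368.29×8 + 19121.57×9 = 8695.2 + 2502.8 + 2946.32 + 172094.13 = 186238.45
Index = 217020.71 / 186238.45 × 100 = 116.5284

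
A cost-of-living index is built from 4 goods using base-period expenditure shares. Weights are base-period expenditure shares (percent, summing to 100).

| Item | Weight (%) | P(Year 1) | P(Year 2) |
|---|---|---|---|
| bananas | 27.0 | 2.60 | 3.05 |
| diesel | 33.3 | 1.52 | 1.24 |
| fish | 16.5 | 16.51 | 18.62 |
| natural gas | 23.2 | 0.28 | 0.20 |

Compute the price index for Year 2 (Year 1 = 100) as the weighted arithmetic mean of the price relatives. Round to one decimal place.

bananas: 27.0 × (3.05/2.60) = 27.0 × 1.173077 = 31.6731
diesel: 33.3 × (1.24/1.52) = 33.3 × 0.815789 = 27.1658
fish: 16.5 × (18.62/16.51) = 16.5 × 1.127801 = 18.6087
natural gas: 23.2 × (0.20/0.28) = 23.2 × 0.714286 = 16.5714
Index = Σ wᵢ·(p₁ᵢ/p₀ᵢ) = 31.6731 + 27.1658 + 18.6087 + 16.5714 = 94.0190

94.0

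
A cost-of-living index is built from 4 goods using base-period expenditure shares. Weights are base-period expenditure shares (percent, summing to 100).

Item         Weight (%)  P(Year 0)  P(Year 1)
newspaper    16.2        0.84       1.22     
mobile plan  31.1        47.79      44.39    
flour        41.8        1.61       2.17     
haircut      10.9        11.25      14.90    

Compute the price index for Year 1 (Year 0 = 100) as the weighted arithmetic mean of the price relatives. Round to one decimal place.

newspaper: 16.2 × (1.22/0.84) = 16.2 × 1.452381 = 23.5286
mobile plan: 31.1 × (44.39/47.79) = 31.1 × 0.928855 = 28.8874
flour: 41.8 × (2.17/1.61) = 41.8 × 1.347826 = 56.3391
haircut: 10.9 × (14.90/11.25) = 10.9 × 1.324444 = 14.4364
Index = Σ wᵢ·(p₁ᵢ/p₀ᵢ) = 23.5286 + 28.8874 + 56.3391 + 14.4364 = 123.1915

123.2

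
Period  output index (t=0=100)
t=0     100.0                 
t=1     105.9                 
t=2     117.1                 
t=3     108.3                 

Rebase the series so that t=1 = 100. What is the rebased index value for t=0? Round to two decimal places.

94.43

Rebased(t=0) = 100.0 / 105.9 × 100 = 94.4287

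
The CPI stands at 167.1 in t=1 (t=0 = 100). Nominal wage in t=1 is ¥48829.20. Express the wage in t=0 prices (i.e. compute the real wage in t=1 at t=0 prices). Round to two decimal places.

29221.54

Real = Nominal ÷ (Index/100) = 48829.20 ÷ (167.1/100)
     = 48829.20 ÷ 1.671 = 29221.5440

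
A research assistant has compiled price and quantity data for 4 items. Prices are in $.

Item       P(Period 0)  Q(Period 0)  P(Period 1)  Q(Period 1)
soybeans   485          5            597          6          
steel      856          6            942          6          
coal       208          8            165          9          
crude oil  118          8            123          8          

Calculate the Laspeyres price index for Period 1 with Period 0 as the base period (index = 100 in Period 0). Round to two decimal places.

Laspeyres price index uses base-period quantities as weights.
ΣP(Period 1)·Q(Period 0) = 597×5 + 942×6 + 165×8 + 123×8 = 2985 + 5652 + 1320 + 984 = 10941
ΣP(Period 0)·Q(Period 0) = 485×5 + 856×6 + 208×8 + 118×8 = 2425 + 5136 + 1664 + 944 = 10169
Index = 10941 / 10169 × 100 = 107.5917

107.59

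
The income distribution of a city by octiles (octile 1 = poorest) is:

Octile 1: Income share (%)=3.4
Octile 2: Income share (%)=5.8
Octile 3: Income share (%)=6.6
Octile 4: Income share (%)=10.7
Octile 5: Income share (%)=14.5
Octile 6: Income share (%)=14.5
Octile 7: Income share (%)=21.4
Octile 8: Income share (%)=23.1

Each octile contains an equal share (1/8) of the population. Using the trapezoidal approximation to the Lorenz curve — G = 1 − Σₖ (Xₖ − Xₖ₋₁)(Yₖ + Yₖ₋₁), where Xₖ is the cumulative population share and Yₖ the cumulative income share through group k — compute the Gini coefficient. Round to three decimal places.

Cumulative income shares Yₖ: 0.0340, 0.0920, 0.1580, 0.2650, 0.4100, 0.5550, 0.7690, 1.0000
Σ (Xₖ−Xₖ₋₁)(Yₖ+Yₖ₋₁) = (1/8)(0.0340+0.0000) + (1/8)(0.0920+0.0340) + (1/8)(0.1580+0.0920) + (1/8)(0.2650+0.1580) + (1/8)(0.4100+0.2650) + (1/8)(0.5550+0.4100) + (1/8)(0.7690+0.5550) + (1/8)(1.0000+0.7690)
  = 0.0043 + 0.0158 + 0.0312 + 0.0529 + 0.0844 + 0.1206 + 0.1655 + 0.2211 = 0.6958
G = 1 − 0.6958 = 0.3042

0.304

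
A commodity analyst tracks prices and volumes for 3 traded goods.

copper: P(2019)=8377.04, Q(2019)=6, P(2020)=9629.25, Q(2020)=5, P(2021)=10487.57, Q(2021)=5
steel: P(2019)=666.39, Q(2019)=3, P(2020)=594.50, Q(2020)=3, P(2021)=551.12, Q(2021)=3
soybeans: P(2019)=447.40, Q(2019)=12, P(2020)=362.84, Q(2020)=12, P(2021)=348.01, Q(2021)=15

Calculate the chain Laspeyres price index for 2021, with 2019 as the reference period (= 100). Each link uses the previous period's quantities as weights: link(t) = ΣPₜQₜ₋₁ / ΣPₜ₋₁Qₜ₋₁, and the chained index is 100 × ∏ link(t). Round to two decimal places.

Link 2019→2020:
ΣP(2020)Q(2019) = 9629.25×6 + 594.50×3 + 362.84×12 = 57775.5 + 1783.5 + 4354.08 = 63913.08
ΣP(2019)Q(2019) = 8377.04×6 + 666.39×3 + 447.40×12 = 50262.24 + 1999.17 + 5368.8 = 57630.21
link = 63913.08/57630.21 = 1.109020
Link 2020→2021:
ΣP(2021)Q(2020) = 10487.57×5 + 551.12×3 + 348.01×12 = 52437.85 + 1653.36 + 4176.12 = 58267.33
ΣP(2020)Q(2020) = 9629.25×5 + 594.50×3 + 362.84×12 = 48146.25 + 1783.5 + 4354.08 = 54283.83
link = 58267.33/54283.83 = 1.073383
Chained index = 100 × 1.109020 × 1.073383 = 119.0403

119.04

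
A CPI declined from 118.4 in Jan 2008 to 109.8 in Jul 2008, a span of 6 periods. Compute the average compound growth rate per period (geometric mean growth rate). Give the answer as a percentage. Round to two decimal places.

-1.25%

Growth factor = (109.8/118.4)^(1/6) = (0.927365)^(1/6) = 0.987511
Growth rate = 0.987511 − 1 = -0.012489 = -1.2489%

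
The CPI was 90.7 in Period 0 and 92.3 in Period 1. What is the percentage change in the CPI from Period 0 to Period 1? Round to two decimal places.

1.76%

Change = (92.3 − 90.7) / 90.7 × 100
       = 1.6 / 90.7 × 100 = 1.7641%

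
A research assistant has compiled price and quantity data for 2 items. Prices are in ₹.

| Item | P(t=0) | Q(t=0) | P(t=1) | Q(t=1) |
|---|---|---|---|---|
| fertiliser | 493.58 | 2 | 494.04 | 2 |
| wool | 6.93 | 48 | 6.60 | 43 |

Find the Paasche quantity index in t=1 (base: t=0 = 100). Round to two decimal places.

Paasche quantity index uses current-period prices as weights.
ΣP(t=1)·Q(t=1) = 494.04×2 + 6.60×43 = 988.08 + 283.8 = 1271.88
ΣP(t=1)·Q(t=0) = 494.04×2 + 6.60×48 = 988.08 + 316.8 = 1304.88
Index = 1271.88 / 1304.88 × 100 = 97.4710

97.47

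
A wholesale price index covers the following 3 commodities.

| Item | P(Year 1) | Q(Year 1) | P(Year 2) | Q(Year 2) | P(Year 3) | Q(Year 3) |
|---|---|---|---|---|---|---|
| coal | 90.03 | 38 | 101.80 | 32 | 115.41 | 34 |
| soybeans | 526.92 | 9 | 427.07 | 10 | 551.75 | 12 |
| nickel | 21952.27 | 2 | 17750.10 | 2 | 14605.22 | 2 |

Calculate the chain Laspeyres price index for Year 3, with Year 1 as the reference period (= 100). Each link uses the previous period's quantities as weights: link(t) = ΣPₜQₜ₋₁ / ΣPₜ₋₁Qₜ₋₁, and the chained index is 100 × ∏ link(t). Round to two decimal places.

74.11

Link Year 1→Year 2:
ΣP(Year 2)Q(Year 1) = 101.80×38 + 427.07×9 + 17750.10×2 = 3868.4 + 3843.63 + 35500.2 = 43212.23
ΣP(Year 1)Q(Year 1) = 90.03×38 + 526.92×9 + 21952.27×2 = 3421.14 + 4742.28 + 43904.54 = 52067.96
link = 43212.23/52067.96 = 0.829920
Link Year 2→Year 3:
ΣP(Year 3)Q(Year 2) = 115.41×32 + 551.75×10 + 14605.22×2 = 3693.12 + 5517.5 + 29210.44 = 38421.06
ΣP(Year 2)Q(Year 2) = 101.80×32 + 427.07×10 + 17750.10×2 = 3257.6 + 4270.7 + 35500.2 = 43028.5
link = 38421.06/43028.5 = 0.892921
Chained index = 100 × 0.829920 × 0.892921 = 74.1053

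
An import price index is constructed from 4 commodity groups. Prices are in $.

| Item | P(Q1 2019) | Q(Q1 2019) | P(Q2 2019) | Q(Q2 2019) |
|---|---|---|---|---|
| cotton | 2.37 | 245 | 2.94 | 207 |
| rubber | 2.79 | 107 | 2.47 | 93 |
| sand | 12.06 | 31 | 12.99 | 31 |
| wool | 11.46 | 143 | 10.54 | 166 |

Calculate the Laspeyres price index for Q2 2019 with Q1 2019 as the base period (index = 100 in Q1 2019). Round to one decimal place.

Laspeyres price index uses base-period quantities as weights.
ΣP(Q2 2019)·Q(Q1 2019) = 2.94×245 + 2.47×107 + 12.99×31 + 10.54×143 = 720.3 + 264.29 + 402.69 + 1507.22 = 2894.5
ΣP(Q1 2019)·Q(Q1 2019) = 2.37×245 + 2.79×107 + 12.06×31 + 11.46×143 = 580.65 + 298.53 + 373.86 + 1638.78 = 2891.82
Index = 2894.5 / 2891.82 × 100 = 100.0927

100.1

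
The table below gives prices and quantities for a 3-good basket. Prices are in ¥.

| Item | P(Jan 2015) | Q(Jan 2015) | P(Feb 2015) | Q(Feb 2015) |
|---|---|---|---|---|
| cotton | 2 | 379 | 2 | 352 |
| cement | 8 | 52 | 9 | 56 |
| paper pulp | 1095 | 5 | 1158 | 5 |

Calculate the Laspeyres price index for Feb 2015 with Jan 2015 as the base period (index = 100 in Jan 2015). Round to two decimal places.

Laspeyres price index uses base-period quantities as weights.
ΣP(Feb 2015)·Q(Jan 2015) = 2×379 + 9×52 + 1158×5 = 758 + 468 + 5790 = 7016
ΣP(Jan 2015)·Q(Jan 2015) = 2×379 + 8×52 + 1095×5 = 758 + 416 + 5475 = 6649
Index = 7016 / 6649 × 100 = 105.5196

105.52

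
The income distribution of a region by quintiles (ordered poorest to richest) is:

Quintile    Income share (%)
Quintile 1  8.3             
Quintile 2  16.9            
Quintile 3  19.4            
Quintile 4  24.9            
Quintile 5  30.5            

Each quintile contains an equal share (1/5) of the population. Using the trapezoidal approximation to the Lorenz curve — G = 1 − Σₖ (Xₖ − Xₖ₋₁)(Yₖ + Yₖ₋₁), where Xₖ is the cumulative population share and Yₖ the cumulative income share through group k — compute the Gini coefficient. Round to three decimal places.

Cumulative income shares Yₖ: 0.0830, 0.2520, 0.4460, 0.6950, 1.0000
Σ (Xₖ−Xₖ₋₁)(Yₖ+Yₖ₋₁) = (1/5)(0.0830+0.0000) + (1/5)(0.2520+0.0830) + (1/5)(0.4460+0.2520) + (1/5)(0.6950+0.4460) + (1/5)(1.0000+0.6950)
  = 0.0166 + 0.0670 + 0.1396 + 0.2282 + 0.3390 = 0.7904
G = 1 − 0.7904 = 0.2096

0.210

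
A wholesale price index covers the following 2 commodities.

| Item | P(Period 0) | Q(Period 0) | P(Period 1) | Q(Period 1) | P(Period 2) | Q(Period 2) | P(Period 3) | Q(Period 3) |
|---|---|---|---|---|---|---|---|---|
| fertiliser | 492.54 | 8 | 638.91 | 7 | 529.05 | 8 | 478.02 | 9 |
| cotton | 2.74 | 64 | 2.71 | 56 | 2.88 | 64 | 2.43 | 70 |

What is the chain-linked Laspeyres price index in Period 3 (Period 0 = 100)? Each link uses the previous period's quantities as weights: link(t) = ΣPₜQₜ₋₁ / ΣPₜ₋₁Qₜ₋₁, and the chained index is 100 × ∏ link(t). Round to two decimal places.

Link Period 0→Period 1:
ΣP(Period 1)Q(Period 0) = 638.91×8 + 2.71×64 = 5111.28 + 173.44 = 5284.72
ΣP(Period 0)Q(Period 0) = 492.54×8 + 2.74×64 = 3940.32 + 175.36 = 4115.68
link = 5284.72/4115.68 = 1.284045
Link Period 1→Period 2:
ΣP(Period 2)Q(Period 1) = 529.05×7 + 2.88×56 = 3703.35 + 161.28 = 3864.63
ΣP(Period 1)Q(Period 1) = 638.91×7 + 2.71×56 = 4472.37 + 151.76 = 4624.13
link = 3864.63/4624.13 = 0.835753
Link Period 2→Period 3:
ΣP(Period 3)Q(Period 2) = 478.02×8 + 2.43×64 = 3824.16 + 155.52 = 3979.68
ΣP(Period 2)Q(Period 2) = 529.05×8 + 2.88×64 = 4232.4 + 184.32 = 4416.72
link = 3979.68/4416.72 = 0.901049
Chained index = 100 × 1.284045 × 0.835753 × 0.901049 = 96.6956

96.70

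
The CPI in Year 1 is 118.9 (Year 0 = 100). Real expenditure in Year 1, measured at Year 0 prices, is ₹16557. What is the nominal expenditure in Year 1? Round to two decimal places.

19686.27

Nominal = Real × (Index/100) = 16557 × (118.9/100)
        = 16557 × 1.189 = 19686.2730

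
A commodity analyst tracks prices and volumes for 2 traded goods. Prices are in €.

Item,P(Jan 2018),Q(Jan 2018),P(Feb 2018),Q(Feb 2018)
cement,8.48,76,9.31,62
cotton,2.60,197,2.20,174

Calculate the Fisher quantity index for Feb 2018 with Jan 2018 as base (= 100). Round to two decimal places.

Laspeyres component (base-period weights):
ΣP(Jan 2018)Q(Feb 2018) = 8.48×62 + 2.60×174 = 525.76 + 452.4 = 978.16
ΣP(Jan 2018)Q(Jan 2018) = 8.48×76 + 2.60×197 = 644.48 + 512.2 = 1156.68
L = 978.16 / 1156.68 × 100 = 84.5662
Paasche component (current-period weights):
ΣP(Feb 2018)Q(Feb 2018) = 9.31×62 + 2.20×174 = 577.22 + 382.8 = 960.02
ΣP(Feb 2018)Q(Jan 2018) = 9.31×76 + 2.20×197 = 707.56 + 433.4 = 1140.96
P = 960.02 / 1140.96 × 100 = 84.1414
Fisher = √(L × P) = √(84.5662 × 84.1414) = 84.3535

84.35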